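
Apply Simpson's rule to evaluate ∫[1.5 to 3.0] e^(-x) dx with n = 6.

f(x) = e^(-x)
a = 1.5, b = 3.0, n = 6
h = (b - a)/n = 0.250000

Simpson's rule: (h/3)[f(x₀) + 4f(x₁) + 2f(x₂) + ... + f(xₙ)]

x_0 = 1.5000, f(x_0) = 0.223130, coefficient = 1
x_1 = 1.7500, f(x_1) = 0.173774, coefficient = 4
x_2 = 2.0000, f(x_2) = 0.135335, coefficient = 2
x_3 = 2.2500, f(x_3) = 0.105399, coefficient = 4
x_4 = 2.5000, f(x_4) = 0.082085, coefficient = 2
x_5 = 2.7500, f(x_5) = 0.063928, coefficient = 4
x_6 = 3.0000, f(x_6) = 0.049787, coefficient = 1

I ≈ (0.250000/3) × 2.080162 = 0.173347
Exact value: 0.173343
Error: 0.000004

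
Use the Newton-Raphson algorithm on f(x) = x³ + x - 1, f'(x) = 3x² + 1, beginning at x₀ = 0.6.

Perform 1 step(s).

f(x) = x³ + x - 1
f'(x) = 3x² + 1
x₀ = 0.6

Newton-Raphson formula: x_{n+1} = x_n - f(x_n)/f'(x_n)

Iteration 1:
  f(0.600000) = -0.184000
  f'(0.600000) = 2.080000
  x_1 = 0.600000 - (-0.184000)/2.080000 = 0.688462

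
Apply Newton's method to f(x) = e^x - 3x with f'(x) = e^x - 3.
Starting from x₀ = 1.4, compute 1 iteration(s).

f(x) = e^x - 3x
f'(x) = e^x - 3
x₀ = 1.4

Newton-Raphson formula: x_{n+1} = x_n - f(x_n)/f'(x_n)

Iteration 1:
  f(1.400000) = -0.144800
  f'(1.400000) = 1.055200
  x_1 = 1.400000 - (-0.144800)/1.055200 = 1.537225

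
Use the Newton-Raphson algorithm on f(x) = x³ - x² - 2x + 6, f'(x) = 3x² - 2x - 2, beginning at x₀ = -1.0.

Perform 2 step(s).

f(x) = x³ - x² - 2x + 6
f'(x) = 3x² - 2x - 2
x₀ = -1.0

Newton-Raphson formula: x_{n+1} = x_n - f(x_n)/f'(x_n)

Iteration 1:
  f(-1.000000) = 6.000000
  f'(-1.000000) = 3.000000
  x_1 = -1.000000 - 6.000000/3.000000 = -3.000000
Iteration 2:
  f(-3.000000) = -24.000000
  f'(-3.000000) = 31.000000
  x_2 = -3.000000 - (-24.000000)/31.000000 = -2.225806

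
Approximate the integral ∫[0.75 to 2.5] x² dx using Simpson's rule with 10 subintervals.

f(x) = x²
a = 0.75, b = 2.5, n = 10
h = (b - a)/n = 0.175000

Simpson's rule: (h/3)[f(x₀) + 4f(x₁) + 2f(x₂) + ... + f(xₙ)]

x_0 = 0.7500, f(x_0) = 0.562500, coefficient = 1
x_1 = 0.9250, f(x_1) = 0.855625, coefficient = 4
x_2 = 1.1000, f(x_2) = 1.210000, coefficient = 2
x_3 = 1.2750, f(x_3) = 1.625625, coefficient = 4
x_4 = 1.4500, f(x_4) = 2.102500, coefficient = 2
x_5 = 1.6250, f(x_5) = 2.640625, coefficient = 4
x_6 = 1.8000, f(x_6) = 3.240000, coefficient = 2
x_7 = 1.9750, f(x_7) = 3.900625, coefficient = 4
x_8 = 2.1500, f(x_8) = 4.622500, coefficient = 2
x_9 = 2.3250, f(x_9) = 5.405625, coefficient = 4
x_10 = 2.5000, f(x_10) = 6.250000, coefficient = 1

I ≈ (0.175000/3) × 86.875000 = 5.067708
Exact value: 5.067708
Error: 0.000000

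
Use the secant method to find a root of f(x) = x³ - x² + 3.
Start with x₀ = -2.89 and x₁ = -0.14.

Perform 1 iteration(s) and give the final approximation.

f(x) = x³ - x² + 3
x₀ = -2.89, x₁ = -0.14

Secant formula: x_{n+1} = x_n - f(x_n)(x_n - x_{n-1})/(f(x_n) - f(x_{n-1}))

Iteration 1:
  f(-2.890000) = -29.489669
  f(-0.140000) = 2.977656
  x_2 = -0.140000 - 2.977656×(-0.140000 - (-2.890000))/(2.977656 - (-29.489669))
       = -0.392209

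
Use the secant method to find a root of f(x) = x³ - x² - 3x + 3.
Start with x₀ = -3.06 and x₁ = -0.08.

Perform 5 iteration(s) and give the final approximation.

f(x) = x³ - x² - 3x + 3
x₀ = -3.06, x₁ = -0.08

Secant formula: x_{n+1} = x_n - f(x_n)(x_n - x_{n-1})/(f(x_n) - f(x_{n-1}))

Iteration 1:
  f(-3.060000) = -25.836216
  f(-0.080000) = 3.233088
  x_2 = -0.080000 - 3.233088×(-0.080000 - (-3.060000))/(3.233088 - (-25.836216))
       = -0.411436
Iteration 2:
  f(-0.080000) = 3.233088
  f(-0.411436) = 3.995380
  x_3 = -0.411436 - 3.995380×(-0.411436 - (-0.080000))/(3.995380 - 3.233088)
       = 1.325709
Iteration 3:
  f(-0.411436) = 3.995380
  f(1.325709) = -0.404692
  x_4 = 1.325709 - (-0.404692)×(1.325709 - (-0.411436))/(-0.404692 - 3.995380)
       = 1.165937
Iteration 4:
  f(1.325709) = -0.404692
  f(1.165937) = -0.272234
  x_5 = 1.165937 - (-0.272234)×(1.165937 - 1.325709)/(-0.272234 - (-0.404692))
       = 0.837564
Iteration 5:
  f(1.165937) = -0.272234
  f(0.837564) = 0.373356
  x_6 = 0.837564 - 0.373356×(0.837564 - 1.165937)/(0.373356 - (-0.272234))
       = 1.027468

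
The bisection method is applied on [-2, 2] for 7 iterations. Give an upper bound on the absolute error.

Bisection error bound: |error| ≤ (b-a)/2^n
|error| ≤ (2 - (-2))/2^7 = 4/2^7
|error| ≤ 0.0312500000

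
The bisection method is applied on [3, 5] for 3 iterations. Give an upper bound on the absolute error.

Bisection error bound: |error| ≤ (b-a)/2^n
|error| ≤ (5 - 3)/2^3 = 2/2^3
|error| ≤ 0.2500000000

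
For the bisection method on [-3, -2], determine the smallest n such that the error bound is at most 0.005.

We need (b-a)/2^n ≤ 0.005
(-2 - (-3))/2^n ≤ 0.005
1/2^n ≤ 0.005
2^n ≥ 200
n ≥ log₂(200) = 7.64
n ≥ 8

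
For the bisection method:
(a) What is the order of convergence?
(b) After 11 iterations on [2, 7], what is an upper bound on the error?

(a) Bisection has linear (order 1) convergence; the error is halved each step.

(b) Error bound = (b-a)/2^n = (7 - 2)/2^{11}
    = 5/2^{11}

(a) 1 (linear); (b) error ≤ 2.44e-03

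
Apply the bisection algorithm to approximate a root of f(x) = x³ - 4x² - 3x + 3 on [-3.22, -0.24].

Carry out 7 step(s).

f(x) = x³ - 4x² - 3x + 3
Initial interval: [-3.22, -0.24]

Iteration 1:
  c_1 = (-3.220000 + (-0.240000))/2 = -1.730000
  f(c_1) = f(-1.730000) = -8.959317
  f(a) × f(c) ≥ 0, new interval: [-1.730000, -0.240000]
Iteration 2:
  c_2 = (-1.730000 + (-0.240000))/2 = -0.985000
  f(c_2) = f(-0.985000) = 1.118428
  f(a) × f(c) < 0, new interval: [-1.730000, -0.985000]
Iteration 3:
  c_3 = (-1.730000 + (-0.985000))/2 = -1.357500
  f(c_3) = f(-1.357500) = -2.800334
  f(a) × f(c) ≥ 0, new interval: [-1.357500, -0.985000]
Iteration 4:
  c_4 = (-1.357500 + (-0.985000))/2 = -1.171250
  f(c_4) = f(-1.171250) = -0.580308
  f(a) × f(c) ≥ 0, new interval: [-1.171250, -0.985000]
Iteration 5:
  c_5 = (-1.171250 + (-0.985000))/2 = -1.078125
  f(c_5) = f(-1.078125) = 0.331799
  f(a) × f(c) < 0, new interval: [-1.171250, -1.078125]
Iteration 6:
  c_6 = (-1.171250 + (-1.078125))/2 = -1.124687
  f(c_6) = f(-1.124687) = -0.108267
  f(a) × f(c) ≥ 0, new interval: [-1.124687, -1.078125]
Iteration 7:
  c_7 = (-1.124687 + (-1.078125))/2 = -1.101406
  f(c_7) = f(-1.101406) = 0.115725
  f(a) × f(c) < 0, new interval: [-1.124687, -1.101406]

After 7 iteration(s), the approximation is c_7 = -1.101406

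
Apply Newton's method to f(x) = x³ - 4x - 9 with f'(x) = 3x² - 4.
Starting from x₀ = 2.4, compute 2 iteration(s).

f(x) = x³ - 4x - 9
f'(x) = 3x² - 4
x₀ = 2.4

Newton-Raphson formula: x_{n+1} = x_n - f(x_n)/f'(x_n)

Iteration 1:
  f(2.400000) = -4.776000
  f'(2.400000) = 13.280000
  x_1 = 2.400000 - (-4.776000)/13.280000 = 2.759639
Iteration 2:
  f(2.759639) = 0.977763
  f'(2.759639) = 18.846815
  x_2 = 2.759639 - 0.977763/18.846815 = 2.707759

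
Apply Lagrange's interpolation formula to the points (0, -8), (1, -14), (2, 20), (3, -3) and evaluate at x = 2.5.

Lagrange interpolation formula:
P(x) = Σ yᵢ × Lᵢ(x)
where Lᵢ(x) = Π_{j≠i} (x - xⱼ)/(xᵢ - xⱼ)

L_0(2.5) = (2.5 - 1)/(0 - 1) × (2.5 - 2)/(0 - 2) × (2.5 - 3)/(0 - 3) = 0.062500
L_1(2.5) = (2.5 - 0)/(1 - 0) × (2.5 - 2)/(1 - 2) × (2.5 - 3)/(1 - 3) = -0.312500
L_2(2.5) = (2.5 - 0)/(2 - 0) × (2.5 - 1)/(2 - 1) × (2.5 - 3)/(2 - 3) = 0.937500
L_3(2.5) = (2.5 - 0)/(3 - 0) × (2.5 - 1)/(3 - 1) × (2.5 - 2)/(3 - 2) = 0.312500

P(2.5) = (-8)×L_0(2.5) + (-14)×L_1(2.5) + 20×L_2(2.5) + (-3)×L_3(2.5)
P(2.5) = 21.687500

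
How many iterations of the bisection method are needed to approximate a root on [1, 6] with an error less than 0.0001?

We need (b-a)/2^n ≤ 0.0001
(6 - 1)/2^n ≤ 0.0001
5/2^n ≤ 0.0001
2^n ≥ 50000
n ≥ log₂(50000) = 15.61
n ≥ 16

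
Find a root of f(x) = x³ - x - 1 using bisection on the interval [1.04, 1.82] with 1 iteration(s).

f(x) = x³ - x - 1
Initial interval: [1.04, 1.82]

Iteration 1:
  c_1 = (1.040000 + 1.820000)/2 = 1.430000
  f(c_1) = f(1.430000) = 0.494207
  f(a) × f(c) < 0, new interval: [1.040000, 1.430000]

After 1 iteration(s), the approximation is c_1 = 1.430000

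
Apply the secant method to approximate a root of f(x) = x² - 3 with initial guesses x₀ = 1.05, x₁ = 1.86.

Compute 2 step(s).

f(x) = x² - 3
x₀ = 1.05, x₁ = 1.86

Secant formula: x_{n+1} = x_n - f(x_n)(x_n - x_{n-1})/(f(x_n) - f(x_{n-1}))

Iteration 1:
  f(1.050000) = -1.897500
  f(1.860000) = 0.459600
  x_2 = 1.860000 - 0.459600×(1.860000 - 1.050000)/(0.459600 - (-1.897500))
       = 1.702062
Iteration 2:
  f(1.860000) = 0.459600
  f(1.702062) = -0.102985
  x_3 = 1.702062 - (-0.102985)×(1.702062 - 1.860000)/(-0.102985 - 0.459600)
       = 1.730974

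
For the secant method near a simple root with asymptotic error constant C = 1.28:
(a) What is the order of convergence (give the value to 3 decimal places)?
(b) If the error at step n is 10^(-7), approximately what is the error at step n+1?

(a) Secant method has superlinear convergence with order φ = (1+√5)/2 ≈ 1.618.
    This means |e_{n+1}| ≈ C|e_n|^1.618.

(b) With |e_n| = 10^(-7) and C = 1.28:
    |e_{n+1}| ≈ 1.28 × (10^(-7))^1.618 = 1.28 × 10^(-11.33)

(a) ≈ 1.618 (golden ratio); (b) |e_{n+1}| ≈ 6.039e-12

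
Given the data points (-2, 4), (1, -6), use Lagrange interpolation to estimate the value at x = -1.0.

Lagrange interpolation formula:
P(x) = Σ yᵢ × Lᵢ(x)
where Lᵢ(x) = Π_{j≠i} (x - xⱼ)/(xᵢ - xⱼ)

L_0(-1.0) = (-1.0 - 1)/(-2 - 1) = 0.666667
L_1(-1.0) = (-1.0 - (-2))/(1 - (-2)) = 0.333333

P(-1.0) = 4×L_0(-1.0) + (-6)×L_1(-1.0)
P(-1.0) = 0.666667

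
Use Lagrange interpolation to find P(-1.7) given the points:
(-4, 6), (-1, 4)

Lagrange interpolation formula:
P(x) = Σ yᵢ × Lᵢ(x)
where Lᵢ(x) = Π_{j≠i} (x - xⱼ)/(xᵢ - xⱼ)

L_0(-1.7) = (-1.7 - (-1))/(-4 - (-1)) = 0.233333
L_1(-1.7) = (-1.7 - (-4))/(-1 - (-4)) = 0.766667

P(-1.7) = 6×L_0(-1.7) + 4×L_1(-1.7)
P(-1.7) = 4.466667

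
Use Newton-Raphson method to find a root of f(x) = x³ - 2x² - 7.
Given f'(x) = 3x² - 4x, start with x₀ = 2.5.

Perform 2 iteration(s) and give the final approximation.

f(x) = x³ - 2x² - 7
f'(x) = 3x² - 4x
x₀ = 2.5

Newton-Raphson formula: x_{n+1} = x_n - f(x_n)/f'(x_n)

Iteration 1:
  f(2.500000) = -3.875000
  f'(2.500000) = 8.750000
  x_1 = 2.500000 - (-3.875000)/8.750000 = 2.942857
Iteration 2:
  f(2.942857) = 1.165528
  f'(2.942857) = 14.209796
  x_2 = 2.942857 - 1.165528/14.209796 = 2.860834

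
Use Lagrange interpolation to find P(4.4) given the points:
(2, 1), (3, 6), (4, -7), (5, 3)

Lagrange interpolation formula:
P(x) = Σ yᵢ × Lᵢ(x)
where Lᵢ(x) = Π_{j≠i} (x - xⱼ)/(xᵢ - xⱼ)

L_0(4.4) = (4.4 - 3)/(2 - 3) × (4.4 - 4)/(2 - 4) × (4.4 - 5)/(2 - 5) = 0.056000
L_1(4.4) = (4.4 - 2)/(3 - 2) × (4.4 - 4)/(3 - 4) × (4.4 - 5)/(3 - 5) = -0.288000
L_2(4.4) = (4.4 - 2)/(4 - 2) × (4.4 - 3)/(4 - 3) × (4.4 - 5)/(4 - 5) = 1.008000
L_3(4.4) = (4.4 - 2)/(5 - 2) × (4.4 - 3)/(5 - 3) × (4.4 - 4)/(5 - 4) = 0.224000

P(4.4) = 1×L_0(4.4) + 6×L_1(4.4) + (-7)×L_2(4.4) + 3×L_3(4.4)
P(4.4) = -8.056000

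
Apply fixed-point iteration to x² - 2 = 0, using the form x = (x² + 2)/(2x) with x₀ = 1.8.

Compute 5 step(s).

Equation: x² - 2 = 0
Fixed-point form: x = (x² + 2)/(2x)
x₀ = 1.8

x_1 = g(1.800000) = 1.455556
x_2 = g(1.455556) = 1.414801
x_3 = g(1.414801) = 1.414214
x_4 = g(1.414214) = 1.414214
x_5 = g(1.414214) = 1.414214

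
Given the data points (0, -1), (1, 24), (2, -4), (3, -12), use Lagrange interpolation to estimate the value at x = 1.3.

Lagrange interpolation formula:
P(x) = Σ yᵢ × Lᵢ(x)
where Lᵢ(x) = Π_{j≠i} (x - xⱼ)/(xᵢ - xⱼ)

L_0(1.3) = (1.3 - 1)/(0 - 1) × (1.3 - 2)/(0 - 2) × (1.3 - 3)/(0 - 3) = -0.059500
L_1(1.3) = (1.3 - 0)/(1 - 0) × (1.3 - 2)/(1 - 2) × (1.3 - 3)/(1 - 3) = 0.773500
L_2(1.3) = (1.3 - 0)/(2 - 0) × (1.3 - 1)/(2 - 1) × (1.3 - 3)/(2 - 3) = 0.331500
L_3(1.3) = (1.3 - 0)/(3 - 0) × (1.3 - 1)/(3 - 1) × (1.3 - 2)/(3 - 2) = -0.045500

P(1.3) = (-1)×L_0(1.3) + 24×L_1(1.3) + (-4)×L_2(1.3) + (-12)×L_3(1.3)
P(1.3) = 17.843500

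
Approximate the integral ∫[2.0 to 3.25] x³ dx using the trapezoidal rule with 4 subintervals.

f(x) = x³
a = 2.0, b = 3.25, n = 4
h = (b - a)/n = 0.312500

Trapezoidal rule: (h/2)[f(x₀) + 2f(x₁) + 2f(x₂) + ... + f(xₙ)]

x_0 = 2.0000, f(x_0) = 8.000000, coefficient = 1
x_1 = 2.3125, f(x_1) = 12.366455, coefficient = 2
x_2 = 2.6250, f(x_2) = 18.087891, coefficient = 2
x_3 = 2.9375, f(x_3) = 25.347412, coefficient = 2
x_4 = 3.2500, f(x_4) = 34.328125, coefficient = 1

I ≈ (0.312500/2) × 153.931641 = 24.051819
Exact value: 23.891602
Error: 0.160217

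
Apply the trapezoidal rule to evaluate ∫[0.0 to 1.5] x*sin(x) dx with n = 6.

f(x) = x*sin(x)
a = 0.0, b = 1.5, n = 6
h = (b - a)/n = 0.250000

Trapezoidal rule: (h/2)[f(x₀) + 2f(x₁) + 2f(x₂) + ... + f(xₙ)]

x_0 = 0.0000, f(x_0) = 0.000000, coefficient = 1
x_1 = 0.2500, f(x_1) = 0.061851, coefficient = 2
x_2 = 0.5000, f(x_2) = 0.239713, coefficient = 2
x_3 = 0.7500, f(x_3) = 0.511229, coefficient = 2
x_4 = 1.0000, f(x_4) = 0.841471, coefficient = 2
x_5 = 1.2500, f(x_5) = 1.186231, coefficient = 2
x_6 = 1.5000, f(x_6) = 1.496242, coefficient = 1

I ≈ (0.250000/2) × 7.177232 = 0.897154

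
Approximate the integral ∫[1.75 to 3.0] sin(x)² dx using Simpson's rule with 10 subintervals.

f(x) = sin(x)²
a = 1.75, b = 3.0, n = 10
h = (b - a)/n = 0.125000

Simpson's rule: (h/3)[f(x₀) + 4f(x₁) + 2f(x₂) + ... + f(xₙ)]

x_0 = 1.7500, f(x_0) = 0.968228, coefficient = 1
x_1 = 1.8750, f(x_1) = 0.910280, coefficient = 4
x_2 = 2.0000, f(x_2) = 0.826822, coefficient = 2
x_3 = 2.1250, f(x_3) = 0.723044, coefficient = 4
x_4 = 2.2500, f(x_4) = 0.605398, coefficient = 2
x_5 = 2.3750, f(x_5) = 0.481199, coefficient = 4
x_6 = 2.5000, f(x_6) = 0.358169, coefficient = 2
x_7 = 2.6250, f(x_7) = 0.243957, coefficient = 4
x_8 = 2.7500, f(x_8) = 0.145665, coefficient = 2
x_9 = 2.8750, f(x_9) = 0.069404, coefficient = 4
x_10 = 3.0000, f(x_10) = 0.019915, coefficient = 1

I ≈ (0.125000/3) × 14.571784 = 0.607158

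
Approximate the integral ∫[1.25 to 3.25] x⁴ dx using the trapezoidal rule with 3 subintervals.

f(x) = x⁴
a = 1.25, b = 3.25, n = 3
h = (b - a)/n = 0.666667

Trapezoidal rule: (h/2)[f(x₀) + 2f(x₁) + 2f(x₂) + ... + f(xₙ)]

x_0 = 1.2500, f(x_0) = 2.441406, coefficient = 1
x_1 = 1.9167, f(x_1) = 13.495419, coefficient = 2
x_2 = 2.5833, f(x_2) = 44.537085, coefficient = 2
x_3 = 3.2500, f(x_3) = 111.566406, coefficient = 1

I ≈ (0.666667/2) × 230.072820 = 76.690940
Exact value: 71.907813
Error: 4.783128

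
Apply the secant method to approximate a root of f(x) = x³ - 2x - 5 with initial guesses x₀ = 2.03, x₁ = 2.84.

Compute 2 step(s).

f(x) = x³ - 2x - 5
x₀ = 2.03, x₁ = 2.84

Secant formula: x_{n+1} = x_n - f(x_n)(x_n - x_{n-1})/(f(x_n) - f(x_{n-1}))

Iteration 1:
  f(2.030000) = -0.694573
  f(2.840000) = 12.226304
  x_2 = 2.840000 - 12.226304×(2.840000 - 2.030000)/(12.226304 - (-0.694573))
       = 2.073542
Iteration 2:
  f(2.840000) = 12.226304
  f(2.073542) = -0.231729
  x_3 = 2.073542 - (-0.231729)×(2.073542 - 2.840000)/(-0.231729 - 12.226304)
       = 2.087799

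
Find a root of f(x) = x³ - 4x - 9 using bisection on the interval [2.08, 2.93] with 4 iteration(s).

f(x) = x³ - 4x - 9
Initial interval: [2.08, 2.93]

Iteration 1:
  c_1 = (2.080000 + 2.930000)/2 = 2.505000
  f(c_1) = f(2.505000) = -3.301062
  f(a) × f(c) ≥ 0, new interval: [2.505000, 2.930000]
Iteration 2:
  c_2 = (2.505000 + 2.930000)/2 = 2.717500
  f(c_2) = f(2.717500) = 0.198211
  f(a) × f(c) < 0, new interval: [2.505000, 2.717500]
Iteration 3:
  c_3 = (2.505000 + 2.717500)/2 = 2.611250
  f(c_3) = f(2.611250) = -1.639861
  f(a) × f(c) ≥ 0, new interval: [2.611250, 2.717500]
Iteration 4:
  c_4 = (2.611250 + 2.717500)/2 = 2.664375
  f(c_4) = f(2.664375) = -0.743384
  f(a) × f(c) ≥ 0, new interval: [2.664375, 2.717500]

After 4 iteration(s), the approximation is c_4 = 2.664375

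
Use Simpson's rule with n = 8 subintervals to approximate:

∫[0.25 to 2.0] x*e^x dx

f(x) = x*e^x
a = 0.25, b = 2.0, n = 8
h = (b - a)/n = 0.218750

Simpson's rule: (h/3)[f(x₀) + 4f(x₁) + 2f(x₂) + ... + f(xₙ)]

x_0 = 0.2500, f(x_0) = 0.321006, coefficient = 1
x_1 = 0.4688, f(x_1) = 0.749060, coefficient = 4
x_2 = 0.6875, f(x_2) = 1.367257, coefficient = 2
x_3 = 0.9062, f(x_3) = 2.242990, coefficient = 4
x_4 = 1.1250, f(x_4) = 3.465244, coefficient = 2
x_5 = 1.3438, f(x_5) = 5.151120, coefficient = 4
x_6 = 1.5625, f(x_6) = 7.454271, coefficient = 2
x_7 = 1.7812, f(x_7) = 10.575768, coefficient = 4
x_8 = 2.0000, f(x_8) = 14.778112, coefficient = 1

I ≈ (0.218750/3) × 114.548418 = 8.352489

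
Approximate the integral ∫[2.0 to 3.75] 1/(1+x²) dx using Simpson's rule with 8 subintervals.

f(x) = 1/(1+x²)
a = 2.0, b = 3.75, n = 8
h = (b - a)/n = 0.218750

Simpson's rule: (h/3)[f(x₀) + 4f(x₁) + 2f(x₂) + ... + f(xₙ)]

x_0 = 2.0000, f(x_0) = 0.200000, coefficient = 1
x_1 = 2.2188, f(x_1) = 0.168838, coefficient = 4
x_2 = 2.4375, f(x_2) = 0.144063, coefficient = 2
x_3 = 2.6562, f(x_3) = 0.124136, coefficient = 4
x_4 = 2.8750, f(x_4) = 0.107926, coefficient = 2
x_5 = 3.0938, f(x_5) = 0.094596, coefficient = 4
x_6 = 3.3125, f(x_6) = 0.083524, coefficient = 2
x_7 = 3.5312, f(x_7) = 0.074241, coefficient = 4
x_8 = 3.7500, f(x_8) = 0.066390, coefficient = 1

I ≈ (0.218750/3) × 2.784656 = 0.203048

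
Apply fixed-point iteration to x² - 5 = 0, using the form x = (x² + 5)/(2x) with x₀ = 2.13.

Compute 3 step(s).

Equation: x² - 5 = 0
Fixed-point form: x = (x² + 5)/(2x)
x₀ = 2.13

x_1 = g(2.130000) = 2.238709
x_2 = g(2.238709) = 2.236070
x_3 = g(2.236070) = 2.236068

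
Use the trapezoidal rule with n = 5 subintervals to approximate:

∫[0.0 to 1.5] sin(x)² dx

f(x) = sin(x)²
a = 0.0, b = 1.5, n = 5
h = (b - a)/n = 0.300000

Trapezoidal rule: (h/2)[f(x₀) + 2f(x₁) + 2f(x₂) + ... + f(xₙ)]

x_0 = 0.0000, f(x_0) = 0.000000, coefficient = 1
x_1 = 0.3000, f(x_1) = 0.087332, coefficient = 2
x_2 = 0.6000, f(x_2) = 0.318821, coefficient = 2
x_3 = 0.9000, f(x_3) = 0.613601, coefficient = 2
x_4 = 1.2000, f(x_4) = 0.868697, coefficient = 2
x_5 = 1.5000, f(x_5) = 0.994996, coefficient = 1

I ≈ (0.300000/2) × 4.771899 = 0.715785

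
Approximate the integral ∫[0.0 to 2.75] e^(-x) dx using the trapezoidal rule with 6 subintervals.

f(x) = e^(-x)
a = 0.0, b = 2.75, n = 6
h = (b - a)/n = 0.458333

Trapezoidal rule: (h/2)[f(x₀) + 2f(x₁) + 2f(x₂) + ... + f(xₙ)]

x_0 = 0.0000, f(x_0) = 1.000000, coefficient = 1
x_1 = 0.4583, f(x_1) = 0.632337, coefficient = 2
x_2 = 0.9167, f(x_2) = 0.399850, coefficient = 2
x_3 = 1.3750, f(x_3) = 0.252840, coefficient = 2
x_4 = 1.8333, f(x_4) = 0.159880, coefficient = 2
x_5 = 2.2917, f(x_5) = 0.101098, coefficient = 2
x_6 = 2.7500, f(x_6) = 0.063928, coefficient = 1

I ≈ (0.458333/2) × 4.155935 = 0.952402
Exact value: 0.936072
Error: 0.016330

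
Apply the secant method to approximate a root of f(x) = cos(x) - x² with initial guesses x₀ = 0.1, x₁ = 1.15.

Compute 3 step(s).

f(x) = cos(x) - x²
x₀ = 0.1, x₁ = 1.15

Secant formula: x_{n+1} = x_n - f(x_n)(x_n - x_{n-1})/(f(x_n) - f(x_{n-1}))

Iteration 1:
  f(0.100000) = 0.985004
  f(1.150000) = -0.914013
  x_2 = 1.150000 - (-0.914013)×(1.150000 - 0.100000)/(-0.914013 - 0.985004)
       = 0.644626
Iteration 2:
  f(1.150000) = -0.914013
  f(0.644626) = 0.383781
  x_3 = 0.644626 - 0.383781×(0.644626 - 1.150000)/(0.383781 - (-0.914013))
       = 0.794075
Iteration 3:
  f(0.644626) = 0.383781
  f(0.794075) = 0.070391
  x_4 = 0.794075 - 0.070391×(0.794075 - 0.644626)/(0.070391 - 0.383781)
       = 0.827642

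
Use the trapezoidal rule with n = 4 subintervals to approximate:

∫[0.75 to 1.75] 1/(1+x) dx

f(x) = 1/(1+x)
a = 0.75, b = 1.75, n = 4
h = (b - a)/n = 0.250000

Trapezoidal rule: (h/2)[f(x₀) + 2f(x₁) + 2f(x₂) + ... + f(xₙ)]

x_0 = 0.7500, f(x_0) = 0.571429, coefficient = 1
x_1 = 1.0000, f(x_1) = 0.500000, coefficient = 2
x_2 = 1.2500, f(x_2) = 0.444444, coefficient = 2
x_3 = 1.5000, f(x_3) = 0.400000, coefficient = 2
x_4 = 1.7500, f(x_4) = 0.363636, coefficient = 1

I ≈ (0.250000/2) × 3.623954 = 0.452994
Exact value: 0.451985
Error: 0.001009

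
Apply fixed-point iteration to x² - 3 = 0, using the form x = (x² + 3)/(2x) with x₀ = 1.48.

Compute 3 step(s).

Equation: x² - 3 = 0
Fixed-point form: x = (x² + 3)/(2x)
x₀ = 1.48

x_1 = g(1.480000) = 1.753514
x_2 = g(1.753514) = 1.732182
x_3 = g(1.732182) = 1.732051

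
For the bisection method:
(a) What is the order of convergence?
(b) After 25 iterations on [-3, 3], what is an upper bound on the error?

(a) Bisection has linear (order 1) convergence; the error is halved each step.

(b) Error bound = (b-a)/2^n = (3 - (-3))/2^{25}
    = 6/2^{25}

(a) 1 (linear); (b) error ≤ 1.79e-07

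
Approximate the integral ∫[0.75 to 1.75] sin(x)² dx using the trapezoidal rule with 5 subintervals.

f(x) = sin(x)²
a = 0.75, b = 1.75, n = 5
h = (b - a)/n = 0.200000

Trapezoidal rule: (h/2)[f(x₀) + 2f(x₁) + 2f(x₂) + ... + f(xₙ)]

x_0 = 0.7500, f(x_0) = 0.464631, coefficient = 1
x_1 = 0.9500, f(x_1) = 0.661645, coefficient = 2
x_2 = 1.1500, f(x_2) = 0.833138, coefficient = 2
x_3 = 1.3500, f(x_3) = 0.952036, coefficient = 2
x_4 = 1.5500, f(x_4) = 0.999568, coefficient = 2
x_5 = 1.7500, f(x_5) = 0.968228, coefficient = 1

I ≈ (0.200000/2) × 8.325633 = 0.832563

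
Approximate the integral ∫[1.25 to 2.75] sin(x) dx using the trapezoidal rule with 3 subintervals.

f(x) = sin(x)
a = 1.25, b = 2.75, n = 3
h = (b - a)/n = 0.500000

Trapezoidal rule: (h/2)[f(x₀) + 2f(x₁) + 2f(x₂) + ... + f(xₙ)]

x_0 = 1.2500, f(x_0) = 0.948985, coefficient = 1
x_1 = 1.7500, f(x_1) = 0.983986, coefficient = 2
x_2 = 2.2500, f(x_2) = 0.778073, coefficient = 2
x_3 = 2.7500, f(x_3) = 0.381661, coefficient = 1

I ≈ (0.500000/2) × 4.854764 = 1.213691
Exact value: 1.239625
Error: 0.025934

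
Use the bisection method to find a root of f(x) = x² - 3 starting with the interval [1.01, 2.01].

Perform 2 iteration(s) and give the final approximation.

f(x) = x² - 3
Initial interval: [1.01, 2.01]

Iteration 1:
  c_1 = (1.010000 + 2.010000)/2 = 1.510000
  f(c_1) = f(1.510000) = -0.719900
  f(a) × f(c) ≥ 0, new interval: [1.510000, 2.010000]
Iteration 2:
  c_2 = (1.510000 + 2.010000)/2 = 1.760000
  f(c_2) = f(1.760000) = 0.097600
  f(a) × f(c) < 0, new interval: [1.510000, 1.760000]

After 2 iteration(s), the approximation is c_2 = 1.760000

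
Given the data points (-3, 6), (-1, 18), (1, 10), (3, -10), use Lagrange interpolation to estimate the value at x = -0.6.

Lagrange interpolation formula:
P(x) = Σ yᵢ × Lᵢ(x)
where Lᵢ(x) = Π_{j≠i} (x - xⱼ)/(xᵢ - xⱼ)

L_0(-0.6) = (-0.6 - (-1))/(-3 - (-1)) × (-0.6 - 1)/(-3 - 1) × (-0.6 - 3)/(-3 - 3) = -0.048000
L_1(-0.6) = (-0.6 - (-3))/(-1 - (-3)) × (-0.6 - 1)/(-1 - 1) × (-0.6 - 3)/(-1 - 3) = 0.864000
L_2(-0.6) = (-0.6 - (-3))/(1 - (-3)) × (-0.6 - (-1))/(1 - (-1)) × (-0.6 - 3)/(1 - 3) = 0.216000
L_3(-0.6) = (-0.6 - (-3))/(3 - (-3)) × (-0.6 - (-1))/(3 - (-1)) × (-0.6 - 1)/(3 - 1) = -0.032000

P(-0.6) = 6×L_0(-0.6) + 18×L_1(-0.6) + 10×L_2(-0.6) + (-10)×L_3(-0.6)
P(-0.6) = 17.744000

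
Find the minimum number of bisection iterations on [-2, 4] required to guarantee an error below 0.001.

We need (b-a)/2^n ≤ 0.001
(4 - (-2))/2^n ≤ 0.001
6/2^n ≤ 0.001
2^n ≥ 6000
n ≥ log₂(6000) = 12.55
n ≥ 13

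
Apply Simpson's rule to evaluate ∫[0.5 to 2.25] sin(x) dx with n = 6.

f(x) = sin(x)
a = 0.5, b = 2.25, n = 6
h = (b - a)/n = 0.291667

Simpson's rule: (h/3)[f(x₀) + 4f(x₁) + 2f(x₂) + ... + f(xₙ)]

x_0 = 0.5000, f(x_0) = 0.479426, coefficient = 1
x_1 = 0.7917, f(x_1) = 0.711525, coefficient = 4
x_2 = 1.0833, f(x_2) = 0.883524, coefficient = 2
x_3 = 1.3750, f(x_3) = 0.980893, coefficient = 4
x_4 = 1.6667, f(x_4) = 0.995408, coefficient = 2
x_5 = 1.9583, f(x_5) = 0.925843, coefficient = 4
x_6 = 2.2500, f(x_6) = 0.778073, coefficient = 1

I ≈ (0.291667/3) × 15.488407 = 1.505817
Exact value: 1.505756
Error: 0.000061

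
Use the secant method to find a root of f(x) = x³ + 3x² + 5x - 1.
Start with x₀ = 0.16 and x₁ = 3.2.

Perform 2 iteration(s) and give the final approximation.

f(x) = x³ + 3x² + 5x - 1
x₀ = 0.16, x₁ = 3.2

Secant formula: x_{n+1} = x_n - f(x_n)(x_n - x_{n-1})/(f(x_n) - f(x_{n-1}))

Iteration 1:
  f(0.160000) = -0.119104
  f(3.200000) = 78.488000
  x_2 = 3.200000 - 78.488000×(3.200000 - 0.160000)/(78.488000 - (-0.119104))
       = 0.164606
Iteration 2:
  f(3.200000) = 78.488000
  f(0.164606) = -0.091224
  x_3 = 0.164606 - (-0.091224)×(0.164606 - 3.200000)/(-0.091224 - 78.488000)
       = 0.168130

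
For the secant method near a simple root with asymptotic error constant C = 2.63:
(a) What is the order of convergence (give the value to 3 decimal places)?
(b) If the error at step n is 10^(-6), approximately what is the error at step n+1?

(a) Secant method has superlinear convergence with order φ = (1+√5)/2 ≈ 1.618.
    This means |e_{n+1}| ≈ C|e_n|^1.618.

(b) With |e_n| = 10^(-6) and C = 2.63:
    |e_{n+1}| ≈ 2.63 × (10^(-6))^1.618 = 2.63 × 10^(-9.71)

(a) ≈ 1.618 (golden ratio); (b) |e_{n+1}| ≈ 5.149e-10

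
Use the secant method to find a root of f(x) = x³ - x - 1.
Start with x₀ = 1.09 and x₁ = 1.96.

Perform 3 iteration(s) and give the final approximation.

f(x) = x³ - x - 1
x₀ = 1.09, x₁ = 1.96

Secant formula: x_{n+1} = x_n - f(x_n)(x_n - x_{n-1})/(f(x_n) - f(x_{n-1}))

Iteration 1:
  f(1.090000) = -0.794971
  f(1.960000) = 4.569536
  x_2 = 1.960000 - 4.569536×(1.960000 - 1.090000)/(4.569536 - (-0.794971))
       = 1.218926
Iteration 2:
  f(1.960000) = 4.569536
  f(1.218926) = -0.407869
  x_3 = 1.218926 - (-0.407869)×(1.218926 - 1.960000)/(-0.407869 - 4.569536)
       = 1.279653
Iteration 3:
  f(1.218926) = -0.407869
  f(1.279653) = -0.184207
  x_4 = 1.279653 - (-0.184207)×(1.279653 - 1.218926)/(-0.184207 - (-0.407869))
       = 1.329667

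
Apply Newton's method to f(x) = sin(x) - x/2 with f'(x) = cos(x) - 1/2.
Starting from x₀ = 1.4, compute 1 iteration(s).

f(x) = sin(x) - x/2
f'(x) = cos(x) - 1/2
x₀ = 1.4

Newton-Raphson formula: x_{n+1} = x_n - f(x_n)/f'(x_n)

Iteration 1:
  f(1.400000) = 0.285450
  f'(1.400000) = -0.330033
  x_1 = 1.400000 - 0.285450/(-0.330033) = 2.264913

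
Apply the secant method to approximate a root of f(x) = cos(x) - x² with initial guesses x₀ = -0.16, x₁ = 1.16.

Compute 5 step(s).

f(x) = cos(x) - x²
x₀ = -0.16, x₁ = 1.16

Secant formula: x_{n+1} = x_n - f(x_n)(x_n - x_{n-1})/(f(x_n) - f(x_{n-1}))

Iteration 1:
  f(-0.160000) = 0.961627
  f(1.160000) = -0.946260
  x_2 = 1.160000 - (-0.946260)×(1.160000 - (-0.160000))/(-0.946260 - 0.961627)
       = 0.505316
Iteration 2:
  f(1.160000) = -0.946260
  f(0.505316) = 0.619677
  x_3 = 0.505316 - 0.619677×(0.505316 - 1.160000)/(0.619677 - (-0.946260))
       = 0.764389
Iteration 3:
  f(0.505316) = 0.619677
  f(0.764389) = 0.137514
  x_4 = 0.764389 - 0.137514×(0.764389 - 0.505316)/(0.137514 - 0.619677)
       = 0.838278
Iteration 4:
  f(0.764389) = 0.137514
  f(0.838278) = -0.033965
  x_5 = 0.838278 - (-0.033965)×(0.838278 - 0.764389)/(-0.033965 - 0.137514)
       = 0.823643
Iteration 5:
  f(0.838278) = -0.033965
  f(0.823643) = 0.001166
  x_6 = 0.823643 - 0.001166×(0.823643 - 0.838278)/(0.001166 - (-0.033965))
       = 0.824128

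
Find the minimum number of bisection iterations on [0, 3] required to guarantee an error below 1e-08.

We need (b-a)/2^n ≤ 1e-08
(3 - 0)/2^n ≤ 1e-08
3/2^n ≤ 1e-08
2^n ≥ 300000000
n ≥ log₂(300000000) = 28.16
n ≥ 29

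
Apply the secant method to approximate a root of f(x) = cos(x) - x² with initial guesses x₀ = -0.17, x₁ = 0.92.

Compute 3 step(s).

f(x) = cos(x) - x²
x₀ = -0.17, x₁ = 0.92

Secant formula: x_{n+1} = x_n - f(x_n)(x_n - x_{n-1})/(f(x_n) - f(x_{n-1}))

Iteration 1:
  f(-0.170000) = 0.956685
  f(0.920000) = -0.240580
  x_2 = 0.920000 - (-0.240580)×(0.920000 - (-0.170000))/(-0.240580 - 0.956685)
       = 0.700974
Iteration 2:
  f(0.920000) = -0.240580
  f(0.700974) = 0.272850
  x_3 = 0.700974 - 0.272850×(0.700974 - 0.920000)/(0.272850 - (-0.240580))
       = 0.817370
Iteration 3:
  f(0.700974) = 0.272850
  f(0.817370) = 0.016048
  x_4 = 0.817370 - 0.016048×(0.817370 - 0.700974)/(0.016048 - 0.272850)
       = 0.824644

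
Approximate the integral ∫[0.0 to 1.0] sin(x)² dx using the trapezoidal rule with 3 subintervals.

f(x) = sin(x)²
a = 0.0, b = 1.0, n = 3
h = (b - a)/n = 0.333333

Trapezoidal rule: (h/2)[f(x₀) + 2f(x₁) + 2f(x₂) + ... + f(xₙ)]

x_0 = 0.0000, f(x_0) = 0.000000, coefficient = 1
x_1 = 0.3333, f(x_1) = 0.107056, coefficient = 2
x_2 = 0.6667, f(x_2) = 0.382381, coefficient = 2
x_3 = 1.0000, f(x_3) = 0.708073, coefficient = 1

I ≈ (0.333333/2) × 1.686949 = 0.281158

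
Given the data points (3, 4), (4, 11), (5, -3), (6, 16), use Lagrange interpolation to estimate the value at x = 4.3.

Lagrange interpolation formula:
P(x) = Σ yᵢ × Lᵢ(x)
where Lᵢ(x) = Π_{j≠i} (x - xⱼ)/(xᵢ - xⱼ)

L_0(4.3) = (4.3 - 4)/(3 - 4) × (4.3 - 5)/(3 - 5) × (4.3 - 6)/(3 - 6) = -0.059500
L_1(4.3) = (4.3 - 3)/(4 - 3) × (4.3 - 5)/(4 - 5) × (4.3 - 6)/(4 - 6) = 0.773500
L_2(4.3) = (4.3 - 3)/(5 - 3) × (4.3 - 4)/(5 - 4) × (4.3 - 6)/(5 - 6) = 0.331500
L_3(4.3) = (4.3 - 3)/(6 - 3) × (4.3 - 4)/(6 - 4) × (4.3 - 5)/(6 - 5) = -0.045500

P(4.3) = 4×L_0(4.3) + 11×L_1(4.3) + (-3)×L_2(4.3) + 16×L_3(4.3)
P(4.3) = 6.548000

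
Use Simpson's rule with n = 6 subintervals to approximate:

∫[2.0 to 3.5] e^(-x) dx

f(x) = e^(-x)
a = 2.0, b = 3.5, n = 6
h = (b - a)/n = 0.250000

Simpson's rule: (h/3)[f(x₀) + 4f(x₁) + 2f(x₂) + ... + f(xₙ)]

x_0 = 2.0000, f(x_0) = 0.135335, coefficient = 1
x_1 = 2.2500, f(x_1) = 0.105399, coefficient = 4
x_2 = 2.5000, f(x_2) = 0.082085, coefficient = 2
x_3 = 2.7500, f(x_3) = 0.063928, coefficient = 4
x_4 = 3.0000, f(x_4) = 0.049787, coefficient = 2
x_5 = 3.2500, f(x_5) = 0.038774, coefficient = 4
x_6 = 3.5000, f(x_6) = 0.030197, coefficient = 1

I ≈ (0.250000/3) × 1.261682 = 0.105140
Exact value: 0.105138
Error: 0.000002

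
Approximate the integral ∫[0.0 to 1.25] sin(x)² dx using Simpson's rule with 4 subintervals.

f(x) = sin(x)²
a = 0.0, b = 1.25, n = 4
h = (b - a)/n = 0.312500

Simpson's rule: (h/3)[f(x₀) + 4f(x₁) + 2f(x₂) + ... + f(xₙ)]

x_0 = 0.0000, f(x_0) = 0.000000, coefficient = 1
x_1 = 0.3125, f(x_1) = 0.094518, coefficient = 4
x_2 = 0.6250, f(x_2) = 0.342339, coefficient = 2
x_3 = 0.9375, f(x_3) = 0.649767, coefficient = 4
x_4 = 1.2500, f(x_4) = 0.900572, coefficient = 1

I ≈ (0.312500/3) × 4.562390 = 0.475249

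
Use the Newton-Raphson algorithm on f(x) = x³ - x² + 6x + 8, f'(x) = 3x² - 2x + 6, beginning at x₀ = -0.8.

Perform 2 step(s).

f(x) = x³ - x² + 6x + 8
f'(x) = 3x² - 2x + 6
x₀ = -0.8

Newton-Raphson formula: x_{n+1} = x_n - f(x_n)/f'(x_n)

Iteration 1:
  f(-0.800000) = 2.048000
  f'(-0.800000) = 9.520000
  x_1 = -0.800000 - 2.048000/9.520000 = -1.015126
Iteration 2:
  f(-1.015126) = -0.167305
  f'(-1.015126) = 11.121695
  x_2 = -1.015126 - (-0.167305)/11.121695 = -1.000083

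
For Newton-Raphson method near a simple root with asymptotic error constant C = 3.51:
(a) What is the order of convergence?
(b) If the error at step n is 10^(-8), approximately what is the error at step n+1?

(a) Newton-Raphson has quadratic (order 2) convergence near simple roots.
    This means |e_{n+1}| ≈ C|e_n|².

(b) With |e_n| = 10^(-8) and C = 3.51:
    |e_{n+1}| ≈ 3.51 × (10^(-8))² = 3.51 × 10^(-16)

(a) 2 (quadratic); (b) |e_{n+1}| ≈ 3.510e-16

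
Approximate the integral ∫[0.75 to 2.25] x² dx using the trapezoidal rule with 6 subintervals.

f(x) = x²
a = 0.75, b = 2.25, n = 6
h = (b - a)/n = 0.250000

Trapezoidal rule: (h/2)[f(x₀) + 2f(x₁) + 2f(x₂) + ... + f(xₙ)]

x_0 = 0.7500, f(x_0) = 0.562500, coefficient = 1
x_1 = 1.0000, f(x_1) = 1.000000, coefficient = 2
x_2 = 1.2500, f(x_2) = 1.562500, coefficient = 2
x_3 = 1.5000, f(x_3) = 2.250000, coefficient = 2
x_4 = 1.7500, f(x_4) = 3.062500, coefficient = 2
x_5 = 2.0000, f(x_5) = 4.000000, coefficient = 2
x_6 = 2.2500, f(x_6) = 5.062500, coefficient = 1

I ≈ (0.250000/2) × 29.375000 = 3.671875
Exact value: 3.656250
Error: 0.015625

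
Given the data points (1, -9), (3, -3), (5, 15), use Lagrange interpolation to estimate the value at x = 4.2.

Lagrange interpolation formula:
P(x) = Σ yᵢ × Lᵢ(x)
where Lᵢ(x) = Π_{j≠i} (x - xⱼ)/(xᵢ - xⱼ)

L_0(4.2) = (4.2 - 3)/(1 - 3) × (4.2 - 5)/(1 - 5) = -0.120000
L_1(4.2) = (4.2 - 1)/(3 - 1) × (4.2 - 5)/(3 - 5) = 0.640000
L_2(4.2) = (4.2 - 1)/(5 - 1) × (4.2 - 3)/(5 - 3) = 0.480000

P(4.2) = (-9)×L_0(4.2) + (-3)×L_1(4.2) + 15×L_2(4.2)
P(4.2) = 6.360000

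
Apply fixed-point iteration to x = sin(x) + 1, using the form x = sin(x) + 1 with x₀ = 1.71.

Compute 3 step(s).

Equation: x = sin(x) + 1
Fixed-point form: x = sin(x) + 1
x₀ = 1.71

x_1 = g(1.710000) = 1.990327
x_2 = g(1.990327) = 1.913280
x_3 = g(1.913280) = 1.941923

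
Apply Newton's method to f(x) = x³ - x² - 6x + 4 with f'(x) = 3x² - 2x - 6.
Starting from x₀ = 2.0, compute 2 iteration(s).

f(x) = x³ - x² - 6x + 4
f'(x) = 3x² - 2x - 6
x₀ = 2.0

Newton-Raphson formula: x_{n+1} = x_n - f(x_n)/f'(x_n)

Iteration 1:
  f(2.000000) = -4.000000
  f'(2.000000) = 2.000000
  x_1 = 2.000000 - (-4.000000)/2.000000 = 4.000000
Iteration 2:
  f(4.000000) = 28.000000
  f'(4.000000) = 34.000000
  x_2 = 4.000000 - 28.000000/34.000000 = 3.176471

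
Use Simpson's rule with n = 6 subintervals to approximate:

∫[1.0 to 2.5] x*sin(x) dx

f(x) = x*sin(x)
a = 1.0, b = 2.5, n = 6
h = (b - a)/n = 0.250000

Simpson's rule: (h/3)[f(x₀) + 4f(x₁) + 2f(x₂) + ... + f(xₙ)]

x_0 = 1.0000, f(x_0) = 0.841471, coefficient = 1
x_1 = 1.2500, f(x_1) = 1.186231, coefficient = 4
x_2 = 1.5000, f(x_2) = 1.496242, coefficient = 2
x_3 = 1.7500, f(x_3) = 1.721975, coefficient = 4
x_4 = 2.0000, f(x_4) = 1.818595, coefficient = 2
x_5 = 2.2500, f(x_5) = 1.750665, coefficient = 4
x_6 = 2.5000, f(x_6) = 1.496180, coefficient = 1

I ≈ (0.250000/3) × 27.602810 = 2.300234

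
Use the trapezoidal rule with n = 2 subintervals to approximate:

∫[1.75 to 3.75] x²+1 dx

f(x) = x²+1
a = 1.75, b = 3.75, n = 2
h = (b - a)/n = 1.000000

Trapezoidal rule: (h/2)[f(x₀) + 2f(x₁) + 2f(x₂) + ... + f(xₙ)]

x_0 = 1.7500, f(x_0) = 4.062500, coefficient = 1
x_1 = 2.7500, f(x_1) = 8.562500, coefficient = 2
x_2 = 3.7500, f(x_2) = 15.062500, coefficient = 1

I ≈ (1.000000/2) × 36.250000 = 18.125000
Exact value: 17.791667
Error: 0.333333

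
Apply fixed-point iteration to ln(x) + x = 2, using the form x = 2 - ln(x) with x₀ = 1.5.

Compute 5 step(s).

Equation: ln(x) + x = 2
Fixed-point form: x = 2 - ln(x)
x₀ = 1.5

x_1 = g(1.500000) = 1.594535
x_2 = g(1.594535) = 1.533418
x_3 = g(1.533418) = 1.572501
x_4 = g(1.572501) = 1.547333
x_5 = g(1.547333) = 1.563467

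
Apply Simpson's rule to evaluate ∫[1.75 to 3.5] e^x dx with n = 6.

f(x) = e^x
a = 1.75, b = 3.5, n = 6
h = (b - a)/n = 0.291667

Simpson's rule: (h/3)[f(x₀) + 4f(x₁) + 2f(x₂) + ... + f(xₙ)]

x_0 = 1.7500, f(x_0) = 5.754603, coefficient = 1
x_1 = 2.0417, f(x_1) = 7.703438, coefficient = 4
x_2 = 2.3333, f(x_2) = 10.312259, coefficient = 2
x_3 = 2.6250, f(x_3) = 13.804574, coefficient = 4
x_4 = 2.9167, f(x_4) = 18.479586, coefficient = 2
x_5 = 3.2083, f(x_5) = 24.737822, coefficient = 4
x_6 = 3.5000, f(x_6) = 33.115452, coefficient = 1

I ≈ (0.291667/3) × 281.437079 = 27.361938
Exact value: 27.360849
Error: 0.001089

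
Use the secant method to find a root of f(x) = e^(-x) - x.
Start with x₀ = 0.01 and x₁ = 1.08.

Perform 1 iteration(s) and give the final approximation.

f(x) = e^(-x) - x
x₀ = 0.01, x₁ = 1.08

Secant formula: x_{n+1} = x_n - f(x_n)(x_n - x_{n-1})/(f(x_n) - f(x_{n-1}))

Iteration 1:
  f(0.010000) = 0.980050
  f(1.080000) = -0.740404
  x_2 = 1.080000 - (-0.740404)×(1.080000 - 0.010000)/(-0.740404 - 0.980050)
       = 0.619521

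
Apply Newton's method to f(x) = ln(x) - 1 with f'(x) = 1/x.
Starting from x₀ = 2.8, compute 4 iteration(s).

f(x) = ln(x) - 1
f'(x) = 1/x
x₀ = 2.8

Newton-Raphson formula: x_{n+1} = x_n - f(x_n)/f'(x_n)

Iteration 1:
  f(2.800000) = 0.029619
  f'(2.800000) = 0.357143
  x_1 = 2.800000 - 0.029619/0.357143 = 2.717066
Iteration 2:
  f(2.717066) = -0.000448
  f'(2.717066) = 0.368044
  x_2 = 2.717066 - (-0.000448)/0.368044 = 2.718282
Iteration 3:
  f(2.718282) = 0.000000
  f'(2.718282) = 0.367879
  x_3 = 2.718282 - 0.000000/0.367879 = 2.718282
Iteration 4:
  f(2.718282) = 0.000000
  f'(2.718282) = 0.367879
  x_4 = 2.718282 - 0.000000/0.367879 = 2.718282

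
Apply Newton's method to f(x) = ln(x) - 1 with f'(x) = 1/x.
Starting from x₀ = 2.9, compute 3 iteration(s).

f(x) = ln(x) - 1
f'(x) = 1/x
x₀ = 2.9

Newton-Raphson formula: x_{n+1} = x_n - f(x_n)/f'(x_n)

Iteration 1:
  f(2.900000) = 0.064711
  f'(2.900000) = 0.344828
  x_1 = 2.900000 - 0.064711/0.344828 = 2.712339
Iteration 2:
  f(2.712339) = -0.002189
  f'(2.712339) = 0.368685
  x_2 = 2.712339 - (-0.002189)/0.368685 = 2.718275
Iteration 3:
  f(2.718275) = -0.000002
  f'(2.718275) = 0.367880
  x_3 = 2.718275 - (-0.000002)/0.367880 = 2.718282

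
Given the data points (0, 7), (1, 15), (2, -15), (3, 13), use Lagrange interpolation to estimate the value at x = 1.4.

Lagrange interpolation formula:
P(x) = Σ yᵢ × Lᵢ(x)
where Lᵢ(x) = Π_{j≠i} (x - xⱼ)/(xᵢ - xⱼ)

L_0(1.4) = (1.4 - 1)/(0 - 1) × (1.4 - 2)/(0 - 2) × (1.4 - 3)/(0 - 3) = -0.064000
L_1(1.4) = (1.4 - 0)/(1 - 0) × (1.4 - 2)/(1 - 2) × (1.4 - 3)/(1 - 3) = 0.672000
L_2(1.4) = (1.4 - 0)/(2 - 0) × (1.4 - 1)/(2 - 1) × (1.4 - 3)/(2 - 3) = 0.448000
L_3(1.4) = (1.4 - 0)/(3 - 0) × (1.4 - 1)/(3 - 1) × (1.4 - 2)/(3 - 2) = -0.056000

P(1.4) = 7×L_0(1.4) + 15×L_1(1.4) + (-15)×L_2(1.4) + 13×L_3(1.4)
P(1.4) = 2.184000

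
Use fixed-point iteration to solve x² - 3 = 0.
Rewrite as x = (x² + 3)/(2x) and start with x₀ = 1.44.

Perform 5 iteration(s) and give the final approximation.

Equation: x² - 3 = 0
Fixed-point form: x = (x² + 3)/(2x)
x₀ = 1.44

x_1 = g(1.440000) = 1.761667
x_2 = g(1.761667) = 1.732300
x_3 = g(1.732300) = 1.732051
x_4 = g(1.732051) = 1.732051
x_5 = g(1.732051) = 1.732051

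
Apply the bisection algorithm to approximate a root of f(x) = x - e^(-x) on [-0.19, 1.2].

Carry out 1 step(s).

f(x) = x - e^(-x)
Initial interval: [-0.19, 1.2]

Iteration 1:
  c_1 = (-0.190000 + 1.200000)/2 = 0.505000
  f(c_1) = f(0.505000) = -0.098506
  f(a) × f(c) ≥ 0, new interval: [0.505000, 1.200000]

After 1 iteration(s), the approximation is c_1 = 0.505000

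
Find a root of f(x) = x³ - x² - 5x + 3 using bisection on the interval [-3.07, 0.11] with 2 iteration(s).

f(x) = x³ - x² - 5x + 3
Initial interval: [-3.07, 0.11]

Iteration 1:
  c_1 = (-3.070000 + 0.110000)/2 = -1.480000
  f(c_1) = f(-1.480000) = 4.967808
  f(a) × f(c) < 0, new interval: [-3.070000, -1.480000]
Iteration 2:
  c_2 = (-3.070000 + (-1.480000))/2 = -2.275000
  f(c_2) = f(-2.275000) = -2.575172
  f(a) × f(c) ≥ 0, new interval: [-2.275000, -1.480000]

After 2 iteration(s), the approximation is c_2 = -2.275000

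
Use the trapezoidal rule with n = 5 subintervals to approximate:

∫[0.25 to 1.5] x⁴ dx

f(x) = x⁴
a = 0.25, b = 1.5, n = 5
h = (b - a)/n = 0.250000

Trapezoidal rule: (h/2)[f(x₀) + 2f(x₁) + 2f(x₂) + ... + f(xₙ)]

x_0 = 0.2500, f(x_0) = 0.003906, coefficient = 1
x_1 = 0.5000, f(x_1) = 0.062500, coefficient = 2
x_2 = 0.7500, f(x_2) = 0.316406, coefficient = 2
x_3 = 1.0000, f(x_3) = 1.000000, coefficient = 2
x_4 = 1.2500, f(x_4) = 2.441406, coefficient = 2
x_5 = 1.5000, f(x_5) = 5.062500, coefficient = 1

I ≈ (0.250000/2) × 12.707031 = 1.588379
Exact value: 1.518555
Error: 0.069824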